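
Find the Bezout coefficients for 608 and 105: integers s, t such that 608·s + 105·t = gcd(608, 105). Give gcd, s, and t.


Euclidean algorithm on (608, 105) — divide until remainder is 0:
  608 = 5 · 105 + 83
  105 = 1 · 83 + 22
  83 = 3 · 22 + 17
  22 = 1 · 17 + 5
  17 = 3 · 5 + 2
  5 = 2 · 2 + 1
  2 = 2 · 1 + 0
gcd(608, 105) = 1.
Track Bezout coefficients alongside the remainders: start with r₀ = 608 = a·1 + b·0 (s = 1, t = 0) and r₁ = 105 = a·0 + b·1 (s = 0, t = 1); each new remainder r_{k+1} = r_{k-1} − q_k·r_k inherits s_{k+1} = s_{k-1} − q_k·s_k, t_{k+1} = t_{k-1} − q_k·t_k, so r_k = a·s_k + b·t_k at every step:
  q = 5: r = 83, s = 1 − 5·0 = 1, t = 0 − 5·1 = -5  (check: 608·1 + 105·(-5) = 83)
  q = 1: r = 22, s = 0 − 1·1 = -1, t = 1 − 1·(-5) = 6  (check: 608·(-1) + 105·6 = 22)
  q = 3: r = 17, s = 1 − 3·(-1) = 4, t = -5 − 3·6 = -23  (check: 608·4 + 105·(-23) = 17)
  q = 1: r = 5, s = -1 − 1·4 = -5, t = 6 − 1·(-23) = 29  (check: 608·(-5) + 105·29 = 5)
  q = 3: r = 2, s = 4 − 3·(-5) = 19, t = -23 − 3·29 = -110  (check: 608·19 + 105·(-110) = 2)
  q = 2: r = 1, s = -5 − 2·19 = -43, t = 29 − 2·(-110) = 249  (check: 608·(-43) + 105·249 = 1)
The row with r = 1 (the gcd) gives the Bezout coefficients s = -43, t = 249.
Result: 608 · (-43) + 105 · (249) = 1.

gcd(608, 105) = 1; s = -43, t = 249 (check: 608·(-43) + 105·249 = 1).


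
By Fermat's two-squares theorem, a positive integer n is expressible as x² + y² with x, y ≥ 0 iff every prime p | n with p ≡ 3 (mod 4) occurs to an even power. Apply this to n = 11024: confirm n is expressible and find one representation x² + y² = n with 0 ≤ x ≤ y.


Step 1: Factor n = 11024 = 2^4 · 13 · 53.
Step 2: Check the mod-4 condition on each prime factor: 2 = 2 (special); 13 ≡ 1 (mod 4), exponent 1; 53 ≡ 1 (mod 4), exponent 1.
All primes ≡ 3 (mod 4) appear to even exponent (or don't appear), so by the two-squares theorem n IS expressible as a sum of two squares.
Step 3: Build a representation. Group n = k² · m with k = 4 and m = 13 · 53 = 689 (a product of primes ≡ 1 (mod 4)); a representation of m scales to one of n via (k·x)² + (k·y)² = k²(x² + y²). Each prime p ≡ 1 (mod 4) is itself a sum of two squares; find a² by testing p − a² for a perfect square:
  13: 13 − 1² = 12, 13 − 2² = 9 = 3² ⇒ 13 = 2² + 3².
  53: 53 − 1² = 52, 53 − 2² = 49 = 7² ⇒ 53 = 2² + 7².
  Combine using the Brahmagupta–Fibonacci identity (a² + b²)(c² + d²) = (ac − bd)² + (ad + bc)² = (ac + bd)² + (ad − bc)²:
  13 · 53 = 689: from (2² + 3²)(2² + 7²), take (2·2 − 3·7, 2·7 + 3·2) = (4 − 21, 14 + 6) = (-17, 20); dropping signs (only squares matter) gives (17, 20); check 17² + 20² = 289 + 400 = 689 ✓.
  Scale by k = 4: (4·17, 4·20) = (68, 80).
Step 4: Order so x ≤ y and verify: 68² + 80² = 4624 + 6400 = 11024 = n. ✓

n = 11024 = 68² + 80² (one valid representation with x ≤ y).


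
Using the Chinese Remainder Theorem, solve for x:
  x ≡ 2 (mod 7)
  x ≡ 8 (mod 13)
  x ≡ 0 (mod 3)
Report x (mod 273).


Moduli 7, 13, 3 are pairwise coprime; by CRT there is a unique solution modulo M = 7 · 13 · 3 = 273.
Solve pairwise, accumulating the modulus:
  Start with x ≡ 2 (mod 7).
  Combine with x ≡ 8 (mod 13): since gcd(7, 13) = 1, we get a unique residue mod 91.
    Write x = 2 + 7·t and substitute into x ≡ 8 (mod 13): 7·t ≡ 8 − 2 = 6 (mod 13).
    The inverse of 7 mod 13 is 2 (since 7·2 = 14 = 1·13 + 1), so t ≡ 2·6 = 12 ≡ 12 (mod 13).
    Then x = 2 + 7·12 = 86, valid modulo lcm(7, 13) = 91: x ≡ 86 (mod 91).
  Combine with x ≡ 0 (mod 3): since gcd(91, 3) = 1, we get a unique residue mod 273.
    Write x = 86 + 91·t and substitute into x ≡ 0 (mod 3): 91·t ≡ 0 − 86 = -86 (mod 3).
    Reduce coefficients mod 3: 1·t ≡ 1 (mod 3).
    So t ≡ 1 (mod 3).
    Then x = 86 + 91·1 = 177, valid modulo lcm(91, 3) = 273: x ≡ 177 (mod 273).
Verify: 177 mod 7 = 2 ✓, 177 mod 13 = 8 ✓, 177 mod 3 = 0 ✓.

x ≡ 177 (mod 273).


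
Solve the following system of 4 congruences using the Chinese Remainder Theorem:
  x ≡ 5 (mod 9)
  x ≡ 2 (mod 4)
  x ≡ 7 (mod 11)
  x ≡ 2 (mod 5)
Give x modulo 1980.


Product of moduli M = 9 · 4 · 11 · 5 = 1980.
Merge one congruence at a time:
  Start: x ≡ 5 (mod 9).
  Combine with x ≡ 2 (mod 4); new modulus lcm = 36.
    Write x = 5 + 9·t and substitute into x ≡ 2 (mod 4): 9·t ≡ 2 − 5 = -3 (mod 4).
    Reduce coefficients mod 4: 1·t ≡ 1 (mod 4).
    So t ≡ 1 (mod 4).
    Then x = 5 + 9·1 = 14, valid modulo lcm(9, 4) = 36: x ≡ 14 (mod 36).
  Combine with x ≡ 7 (mod 11); new modulus lcm = 396.
    Write x = 14 + 36·t and substitute into x ≡ 7 (mod 11): 36·t ≡ 7 − 14 = -7 (mod 11).
    Reduce coefficients mod 11: 3·t ≡ 4 (mod 11).
    The inverse of 3 mod 11 is 4 (since 3·4 = 12 = 1·11 + 1), so t ≡ 4·4 = 16 ≡ 5 (mod 11).
    Then x = 14 + 36·5 = 194, valid modulo lcm(36, 11) = 396: x ≡ 194 (mod 396).
  Combine with x ≡ 2 (mod 5); new modulus lcm = 1980.
    Write x = 194 + 396·t and substitute into x ≡ 2 (mod 5): 396·t ≡ 2 − 194 = -192 (mod 5).
    Reduce coefficients mod 5: 1·t ≡ 3 (mod 5).
    So t ≡ 3 (mod 5).
    Then x = 194 + 396·3 = 1382, valid modulo lcm(396, 5) = 1980: x ≡ 1382 (mod 1980).
Verify against each original: 1382 mod 9 = 5, 1382 mod 4 = 2, 1382 mod 11 = 7, 1382 mod 5 = 2.

x ≡ 1382 (mod 1980).


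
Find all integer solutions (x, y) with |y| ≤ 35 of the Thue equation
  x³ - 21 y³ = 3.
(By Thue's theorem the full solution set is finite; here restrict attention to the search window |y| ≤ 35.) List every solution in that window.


The equation is x³ - 21y³ = 3. For fixed y, x³ = 21·y³ + 3, so a solution requires the RHS to be a perfect cube.
Strategy: iterate y from -35 to 35, compute RHS = 21·y³ + 3, and check whether it is a (positive or negative) perfect cube.
Check small values of y:
  y = 0: RHS = 3 is not a perfect cube.
  y = 1: RHS = 24 is not a perfect cube.
  y = -1: RHS = -18 is not a perfect cube.
  y = 2: RHS = 171 is not a perfect cube.
  y = -2: RHS = -165 is not a perfect cube.
  y = 3: RHS = 570 is not a perfect cube.
  y = -3: RHS = -564 is not a perfect cube.
Continuing the search up to |y| = 35 finds no solutions either.
No (x, y) in the scanned range satisfies the equation.

No integer solutions with |y| ≤ 35.


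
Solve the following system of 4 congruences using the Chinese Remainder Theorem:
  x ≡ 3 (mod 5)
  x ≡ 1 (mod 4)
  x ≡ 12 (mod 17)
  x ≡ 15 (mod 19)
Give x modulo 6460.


Product of moduli M = 5 · 4 · 17 · 19 = 6460.
Merge one congruence at a time:
  Start: x ≡ 3 (mod 5).
  Combine with x ≡ 1 (mod 4); new modulus lcm = 20.
    Write x = 3 + 5·t and substitute into x ≡ 1 (mod 4): 5·t ≡ 1 − 3 = -2 (mod 4).
    Reduce coefficients mod 4: 1·t ≡ 2 (mod 4).
    So t ≡ 2 (mod 4).
    Then x = 3 + 5·2 = 13, valid modulo lcm(5, 4) = 20: x ≡ 13 (mod 20).
  Combine with x ≡ 12 (mod 17); new modulus lcm = 340.
    Write x = 13 + 20·t and substitute into x ≡ 12 (mod 17): 20·t ≡ 12 − 13 = -1 (mod 17).
    Reduce coefficients mod 17: 3·t ≡ 16 (mod 17).
    The inverse of 3 mod 17 is 6 (since 3·6 = 18 = 1·17 + 1), so t ≡ 6·16 = 96 ≡ 11 (mod 17).
    Then x = 13 + 20·11 = 233, valid modulo lcm(20, 17) = 340: x ≡ 233 (mod 340).
  Combine with x ≡ 15 (mod 19); new modulus lcm = 6460.
    Write x = 233 + 340·t and substitute into x ≡ 15 (mod 19): 340·t ≡ 15 − 233 = -218 (mod 19).
    Reduce coefficients mod 19: 17·t ≡ 10 (mod 19).
    The inverse of 17 mod 19 is 9 (since 17·9 = 153 = 8·19 + 1), so t ≡ 9·10 = 90 ≡ 14 (mod 19).
    Then x = 233 + 340·14 = 4993, valid modulo lcm(340, 19) = 6460: x ≡ 4993 (mod 6460).
Verify against each original: 4993 mod 5 = 3, 4993 mod 4 = 1, 4993 mod 17 = 12, 4993 mod 19 = 15.

x ≡ 4993 (mod 6460).


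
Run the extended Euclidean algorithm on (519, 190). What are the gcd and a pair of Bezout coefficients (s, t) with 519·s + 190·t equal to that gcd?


Euclidean algorithm on (519, 190) — divide until remainder is 0:
  519 = 2 · 190 + 139
  190 = 1 · 139 + 51
  139 = 2 · 51 + 37
  51 = 1 · 37 + 14
  37 = 2 · 14 + 9
  14 = 1 · 9 + 5
  9 = 1 · 5 + 4
  5 = 1 · 4 + 1
  4 = 4 · 1 + 0
gcd(519, 190) = 1.
Track Bezout coefficients alongside the remainders: start with r₀ = 519 = a·1 + b·0 (s = 1, t = 0) and r₁ = 190 = a·0 + b·1 (s = 0, t = 1); each new remainder r_{k+1} = r_{k-1} − q_k·r_k inherits s_{k+1} = s_{k-1} − q_k·s_k, t_{k+1} = t_{k-1} − q_k·t_k, so r_k = a·s_k + b·t_k at every step:
  q = 2: r = 139, s = 1 − 2·0 = 1, t = 0 − 2·1 = -2  (check: 519·1 + 190·(-2) = 139)
  q = 1: r = 51, s = 0 − 1·1 = -1, t = 1 − 1·(-2) = 3  (check: 519·(-1) + 190·3 = 51)
  q = 2: r = 37, s = 1 − 2·(-1) = 3, t = -2 − 2·3 = -8  (check: 519·3 + 190·(-8) = 37)
  q = 1: r = 14, s = -1 − 1·3 = -4, t = 3 − 1·(-8) = 11  (check: 519·(-4) + 190·11 = 14)
  q = 2: r = 9, s = 3 − 2·(-4) = 11, t = -8 − 2·11 = -30  (check: 519·11 + 190·(-30) = 9)
  q = 1: r = 5, s = -4 − 1·11 = -15, t = 11 − 1·(-30) = 41  (check: 519·(-15) + 190·41 = 5)
  q = 1: r = 4, s = 11 − 1·(-15) = 26, t = -30 − 1·41 = -71  (check: 519·26 + 190·(-71) = 4)
  q = 1: r = 1, s = -15 − 1·26 = -41, t = 41 − 1·(-71) = 112  (check: 519·(-41) + 190·112 = 1)
The row with r = 1 (the gcd) gives the Bezout coefficients s = -41, t = 112.
Result: 519 · (-41) + 190 · (112) = 1.

gcd(519, 190) = 1; s = -41, t = 112 (check: 519·(-41) + 190·112 = 1).


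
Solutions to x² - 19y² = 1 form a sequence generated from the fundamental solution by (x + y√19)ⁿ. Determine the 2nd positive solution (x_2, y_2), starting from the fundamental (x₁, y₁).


Step 1: Find the fundamental solution (x₁, y₁) of x² - 19y² = 1.
  Expand √19 as a continued fraction. a₀ = ⌊√19⌋ = 4; iterate m_{k+1} = d_k·a_k − m_k, d_{k+1} = (19 − m_{k+1}²)/d_k, a_{k+1} = ⌊(a₀ + m_{k+1})/d_{k+1}⌋ (starting m₀ = 0, d₀ = 1), with convergents p_k = a_k·p_{k-1} + p_{k-2}, q_k = a_k·q_{k-1} + q_{k-2} (p₋₁ = 1, q₋₁ = 0):
  k = 0: a₀ = 4; p₀/q₀ = 4/1; p₀² − 19·q₀² = 16 − 19 = -3.
  k = 1: m = 4, d = 3, a = ⌊(4 + 4)/3⌋ = 2; p/q = (2·4 + 1)/(2·1 + 0) = 9/2; p² − 19·q² = 81 − 76 = 5.
  k = 2: m = 2, d = 5, a = ⌊(4 + 2)/5⌋ = 1; p/q = (1·9 + 4)/(1·2 + 1) = 13/3; p² − 19·q² = 169 − 171 = -2.
  k = 3: m = 3, d = 2, a = ⌊(4 + 3)/2⌋ = 3; p/q = (3·13 + 9)/(3·3 + 2) = 48/11; p² − 19·q² = 2304 − 2299 = 5.
  k = 4: m = 3, d = 5, a = ⌊(4 + 3)/5⌋ = 1; p/q = (1·48 + 13)/(1·11 + 3) = 61/14; p² − 19·q² = 3721 − 3724 = -3.
  k = 5: m = 2, d = 3, a = ⌊(4 + 2)/3⌋ = 2; p/q = (2·61 + 48)/(2·14 + 11) = 170/39; p² − 19·q² = 28900 − 28899 = 1.
  The first convergent with p² − 19·q² = 1 gives the fundamental solution (x₁, y₁) = (170, 39).
Step 2: Apply the recurrence (x_{n+1}, y_{n+1}) = (x₁x_n + 19y₁y_n, x₁y_n + y₁x_n) repeatedly.
  From (x_1, y_1) = (170, 39): x_2 = 170·170 + 19·39·39 = 57799; y_2 = 170·39 + 39·170 = 13260.
Step 3: Verify x_2² - 19·y_2² = 3340724401 - 3340724400 = 1 (should be 1). ✓

(x_1, y_1) = (170, 39); (x_2, y_2) = (57799, 13260).


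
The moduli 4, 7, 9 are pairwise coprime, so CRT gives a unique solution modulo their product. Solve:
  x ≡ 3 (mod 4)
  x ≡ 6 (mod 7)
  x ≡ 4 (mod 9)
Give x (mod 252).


Moduli 4, 7, 9 are pairwise coprime; by CRT there is a unique solution modulo M = 4 · 7 · 9 = 252.
Solve pairwise, accumulating the modulus:
  Start with x ≡ 3 (mod 4).
  Combine with x ≡ 6 (mod 7): since gcd(4, 7) = 1, we get a unique residue mod 28.
    Write x = 3 + 4·t and substitute into x ≡ 6 (mod 7): 4·t ≡ 6 − 3 = 3 (mod 7).
    The inverse of 4 mod 7 is 2 (since 4·2 = 8 = 1·7 + 1), so t ≡ 2·3 = 6 ≡ 6 (mod 7).
    Then x = 3 + 4·6 = 27, valid modulo lcm(4, 7) = 28: x ≡ 27 (mod 28).
  Combine with x ≡ 4 (mod 9): since gcd(28, 9) = 1, we get a unique residue mod 252.
    Write x = 27 + 28·t and substitute into x ≡ 4 (mod 9): 28·t ≡ 4 − 27 = -23 (mod 9).
    Reduce coefficients mod 9: 1·t ≡ 4 (mod 9).
    So t ≡ 4 (mod 9).
    Then x = 27 + 28·4 = 139, valid modulo lcm(28, 9) = 252: x ≡ 139 (mod 252).
Verify: 139 mod 4 = 3 ✓, 139 mod 7 = 6 ✓, 139 mod 9 = 4 ✓.

x ≡ 139 (mod 252).


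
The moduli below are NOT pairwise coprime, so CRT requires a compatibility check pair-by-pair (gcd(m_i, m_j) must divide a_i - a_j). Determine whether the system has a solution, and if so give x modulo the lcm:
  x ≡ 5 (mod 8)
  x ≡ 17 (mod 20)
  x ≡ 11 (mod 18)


Moduli 8, 20, 18 are not pairwise coprime, so CRT works modulo lcm(m_i) when all pairwise compatibility conditions hold.
Pairwise compatibility: gcd(m_i, m_j) must divide a_i - a_j for every pair.
Merge one congruence at a time:
  Start: x ≡ 5 (mod 8).
  Combine with x ≡ 17 (mod 20): gcd(8, 20) = 4; 17 - 5 = 12, which IS divisible by 4, so compatible.
    Write x = 5 + 8·t and substitute into x ≡ 17 (mod 20): 8·t ≡ 17 − 5 = 12 (mod 20).
    Divide the congruence (and modulus) by g = 4: 2·t ≡ 3 (mod 5).
    The inverse of 2 mod 5 is 3 (since 2·3 = 6 = 1·5 + 1), so t ≡ 3·3 = 9 ≡ 4 (mod 5).
    Then x = 5 + 8·4 = 37, valid modulo lcm(8, 20) = 40: x ≡ 37 (mod 40).
  Combine with x ≡ 11 (mod 18): gcd(40, 18) = 2; 11 - 37 = -26, which IS divisible by 2, so compatible.
    Write x = 37 + 40·t and substitute into x ≡ 11 (mod 18): 40·t ≡ 11 − 37 = -26 (mod 18).
    Divide the congruence (and modulus) by g = 2: 20·t ≡ -13 (mod 9).
    Reduce coefficients mod 9: 2·t ≡ 5 (mod 9).
    The inverse of 2 mod 9 is 5 (since 2·5 = 10 = 1·9 + 1), so t ≡ 5·5 = 25 ≡ 7 (mod 9).
    Then x = 37 + 40·7 = 317, valid modulo lcm(40, 18) = 360: x ≡ 317 (mod 360).
Verify: 317 mod 8 = 5, 317 mod 20 = 17, 317 mod 18 = 11.

x ≡ 317 (mod 360).


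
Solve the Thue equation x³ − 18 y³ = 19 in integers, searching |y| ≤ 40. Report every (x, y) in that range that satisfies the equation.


The equation is x³ - 18y³ = 19. For fixed y, x³ = 18·y³ + 19, so a solution requires the RHS to be a perfect cube.
Strategy: iterate y from -40 to 40, compute RHS = 18·y³ + 19, and check whether it is a (positive or negative) perfect cube.
Check small values of y:
  y = 0: RHS = 19 is not a perfect cube.
  y = 1: RHS = 37 is not a perfect cube.
  y = -1: RHS = 1 = (1)³ ⇒ x = 1 works.
  y = 2: RHS = 163 is not a perfect cube.
  y = -2: RHS = -125 = (-5)³ ⇒ x = -5 works.
  y = 3: RHS = 505 is not a perfect cube.
  y = -3: RHS = -467 is not a perfect cube.
Continuing the search up to |y| = 40 finds no further solutions beyond those listed.
Collected solutions: (1, -1), (-5, -2).

Solutions (with |y| ≤ 40): (1, -1), (-5, -2).


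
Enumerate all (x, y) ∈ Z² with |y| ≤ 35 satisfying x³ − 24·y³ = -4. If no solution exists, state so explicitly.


The equation is x³ - 24y³ = -4. For fixed y, x³ = 24·y³ − 4, so a solution requires the RHS to be a perfect cube.
Strategy: iterate y from -35 to 35, compute RHS = 24·y³ − 4, and check whether it is a (positive or negative) perfect cube.
Check small values of y:
  y = 0: RHS = -4 is not a perfect cube.
  y = 1: RHS = 20 is not a perfect cube.
  y = -1: RHS = -28 is not a perfect cube.
  y = 2: RHS = 188 is not a perfect cube.
  y = -2: RHS = -196 is not a perfect cube.
  y = 3: RHS = 644 is not a perfect cube.
  y = -3: RHS = -652 is not a perfect cube.
Continuing the search up to |y| = 35 finds no solutions either.
No (x, y) in the scanned range satisfies the equation.

No integer solutions with |y| ≤ 35.


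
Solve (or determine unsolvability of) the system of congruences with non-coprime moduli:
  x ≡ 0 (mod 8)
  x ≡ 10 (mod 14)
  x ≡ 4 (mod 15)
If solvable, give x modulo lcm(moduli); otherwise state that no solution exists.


Moduli 8, 14, 15 are not pairwise coprime, so CRT works modulo lcm(m_i) when all pairwise compatibility conditions hold.
Pairwise compatibility: gcd(m_i, m_j) must divide a_i - a_j for every pair.
Merge one congruence at a time:
  Start: x ≡ 0 (mod 8).
  Combine with x ≡ 10 (mod 14): gcd(8, 14) = 2; 10 - 0 = 10, which IS divisible by 2, so compatible.
    Write x = 0 + 8·t and substitute into x ≡ 10 (mod 14): 8·t ≡ 10 − 0 = 10 (mod 14).
    Divide the congruence (and modulus) by g = 2: 4·t ≡ 5 (mod 7).
    The inverse of 4 mod 7 is 2 (since 4·2 = 8 = 1·7 + 1), so t ≡ 2·5 = 10 ≡ 3 (mod 7).
    Then x = 0 + 8·3 = 24, valid modulo lcm(8, 14) = 56: x ≡ 24 (mod 56).
  Combine with x ≡ 4 (mod 15): gcd(56, 15) = 1; 4 - 24 = -20, which IS divisible by 1, so compatible.
    Write x = 24 + 56·t and substitute into x ≡ 4 (mod 15): 56·t ≡ 4 − 24 = -20 (mod 15).
    Reduce coefficients mod 15: 11·t ≡ 10 (mod 15).
    The inverse of 11 mod 15 is 11 (since 11·11 = 121 = 8·15 + 1), so t ≡ 11·10 = 110 ≡ 5 (mod 15).
    Then x = 24 + 56·5 = 304, valid modulo lcm(56, 15) = 840: x ≡ 304 (mod 840).
Verify: 304 mod 8 = 0, 304 mod 14 = 10, 304 mod 15 = 4.

x ≡ 304 (mod 840).


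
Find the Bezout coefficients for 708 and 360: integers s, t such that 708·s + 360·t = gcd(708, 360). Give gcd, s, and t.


Euclidean algorithm on (708, 360) — divide until remainder is 0:
  708 = 1 · 360 + 348
  360 = 1 · 348 + 12
  348 = 29 · 12 + 0
gcd(708, 360) = 12.
Track Bezout coefficients alongside the remainders: start with r₀ = 708 = a·1 + b·0 (s = 1, t = 0) and r₁ = 360 = a·0 + b·1 (s = 0, t = 1); each new remainder r_{k+1} = r_{k-1} − q_k·r_k inherits s_{k+1} = s_{k-1} − q_k·s_k, t_{k+1} = t_{k-1} − q_k·t_k, so r_k = a·s_k + b·t_k at every step:
  q = 1: r = 348, s = 1 − 1·0 = 1, t = 0 − 1·1 = -1  (check: 708·1 + 360·(-1) = 348)
  q = 1: r = 12, s = 0 − 1·1 = -1, t = 1 − 1·(-1) = 2  (check: 708·(-1) + 360·2 = 12)
The row with r = 12 (the gcd) gives the Bezout coefficients s = -1, t = 2.
Result: 708 · (-1) + 360 · (2) = 12.

gcd(708, 360) = 12; s = -1, t = 2 (check: 708·(-1) + 360·2 = 12).


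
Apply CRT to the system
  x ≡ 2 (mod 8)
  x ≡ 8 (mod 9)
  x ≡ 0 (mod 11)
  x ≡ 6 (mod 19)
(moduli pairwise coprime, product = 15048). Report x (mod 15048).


Product of moduli M = 8 · 9 · 11 · 19 = 15048.
Merge one congruence at a time:
  Start: x ≡ 2 (mod 8).
  Combine with x ≡ 8 (mod 9); new modulus lcm = 72.
    Write x = 2 + 8·t and substitute into x ≡ 8 (mod 9): 8·t ≡ 8 − 2 = 6 (mod 9).
    The inverse of 8 mod 9 is 8 (since 8·8 = 64 = 7·9 + 1), so t ≡ 8·6 = 48 ≡ 3 (mod 9).
    Then x = 2 + 8·3 = 26, valid modulo lcm(8, 9) = 72: x ≡ 26 (mod 72).
  Combine with x ≡ 0 (mod 11); new modulus lcm = 792.
    Write x = 26 + 72·t and substitute into x ≡ 0 (mod 11): 72·t ≡ 0 − 26 = -26 (mod 11).
    Reduce coefficients mod 11: 6·t ≡ 7 (mod 11).
    The inverse of 6 mod 11 is 2 (since 6·2 = 12 = 1·11 + 1), so t ≡ 2·7 = 14 ≡ 3 (mod 11).
    Then x = 26 + 72·3 = 242, valid modulo lcm(72, 11) = 792: x ≡ 242 (mod 792).
  Combine with x ≡ 6 (mod 19); new modulus lcm = 15048.
    Write x = 242 + 792·t and substitute into x ≡ 6 (mod 19): 792·t ≡ 6 − 242 = -236 (mod 19).
    Reduce coefficients mod 19: 13·t ≡ 11 (mod 19).
    The inverse of 13 mod 19 is 3 (since 13·3 = 39 = 2·19 + 1), so t ≡ 3·11 = 33 ≡ 14 (mod 19).
    Then x = 242 + 792·14 = 11330, valid modulo lcm(792, 19) = 15048: x ≡ 11330 (mod 15048).
Verify against each original: 11330 mod 8 = 2, 11330 mod 9 = 8, 11330 mod 11 = 0, 11330 mod 19 = 6.

x ≡ 11330 (mod 15048).


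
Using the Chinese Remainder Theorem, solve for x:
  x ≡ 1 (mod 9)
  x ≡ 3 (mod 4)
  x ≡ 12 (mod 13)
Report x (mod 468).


Moduli 9, 4, 13 are pairwise coprime; by CRT there is a unique solution modulo M = 9 · 4 · 13 = 468.
Solve pairwise, accumulating the modulus:
  Start with x ≡ 1 (mod 9).
  Combine with x ≡ 3 (mod 4): since gcd(9, 4) = 1, we get a unique residue mod 36.
    Write x = 1 + 9·t and substitute into x ≡ 3 (mod 4): 9·t ≡ 3 − 1 = 2 (mod 4).
    Reduce coefficients mod 4: 1·t ≡ 2 (mod 4).
    So t ≡ 2 (mod 4).
    Then x = 1 + 9·2 = 19, valid modulo lcm(9, 4) = 36: x ≡ 19 (mod 36).
  Combine with x ≡ 12 (mod 13): since gcd(36, 13) = 1, we get a unique residue mod 468.
    Write x = 19 + 36·t and substitute into x ≡ 12 (mod 13): 36·t ≡ 12 − 19 = -7 (mod 13).
    Reduce coefficients mod 13: 10·t ≡ 6 (mod 13).
    The inverse of 10 mod 13 is 4 (since 10·4 = 40 = 3·13 + 1), so t ≡ 4·6 = 24 ≡ 11 (mod 13).
    Then x = 19 + 36·11 = 415, valid modulo lcm(36, 13) = 468: x ≡ 415 (mod 468).
Verify: 415 mod 9 = 1 ✓, 415 mod 4 = 3 ✓, 415 mod 13 = 12 ✓.

x ≡ 415 (mod 468).


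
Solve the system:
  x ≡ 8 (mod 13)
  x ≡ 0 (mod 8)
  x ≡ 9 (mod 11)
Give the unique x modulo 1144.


Moduli 13, 8, 11 are pairwise coprime; by CRT there is a unique solution modulo M = 13 · 8 · 11 = 1144.
Solve pairwise, accumulating the modulus:
  Start with x ≡ 8 (mod 13).
  Combine with x ≡ 0 (mod 8): since gcd(13, 8) = 1, we get a unique residue mod 104.
    Write x = 8 + 13·t and substitute into x ≡ 0 (mod 8): 13·t ≡ 0 − 8 = -8 (mod 8).
    Reduce coefficients mod 8: 5·t ≡ 0 (mod 8).
    The inverse of 5 mod 8 is 5 (since 5·5 = 25 = 3·8 + 1), so t ≡ 5·0 = 0 ≡ 0 (mod 8).
    Then x = 8 + 13·0 = 8, valid modulo lcm(13, 8) = 104: x ≡ 8 (mod 104).
  Combine with x ≡ 9 (mod 11): since gcd(104, 11) = 1, we get a unique residue mod 1144.
    Write x = 8 + 104·t and substitute into x ≡ 9 (mod 11): 104·t ≡ 9 − 8 = 1 (mod 11).
    Reduce coefficients mod 11: 5·t ≡ 1 (mod 11).
    The inverse of 5 mod 11 is 9 (since 5·9 = 45 = 4·11 + 1), so t ≡ 9·1 = 9 ≡ 9 (mod 11).
    Then x = 8 + 104·9 = 944, valid modulo lcm(104, 11) = 1144: x ≡ 944 (mod 1144).
Verify: 944 mod 13 = 8 ✓, 944 mod 8 = 0 ✓, 944 mod 11 = 9 ✓.

x ≡ 944 (mod 1144).


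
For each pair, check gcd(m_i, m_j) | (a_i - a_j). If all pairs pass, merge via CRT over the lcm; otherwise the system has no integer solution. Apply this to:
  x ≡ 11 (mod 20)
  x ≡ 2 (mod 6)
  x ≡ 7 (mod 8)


Moduli 20, 6, 8 are not pairwise coprime, so CRT works modulo lcm(m_i) when all pairwise compatibility conditions hold.
Pairwise compatibility: gcd(m_i, m_j) must divide a_i - a_j for every pair.
Merge one congruence at a time:
  Start: x ≡ 11 (mod 20).
  Combine with x ≡ 2 (mod 6): gcd(20, 6) = 2, and 2 - 11 = -9 is NOT divisible by 2.
    ⇒ system is inconsistent (no integer solution).

No solution (the system is inconsistent).


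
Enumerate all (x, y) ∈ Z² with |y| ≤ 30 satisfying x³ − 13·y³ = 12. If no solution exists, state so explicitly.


The equation is x³ - 13y³ = 12. For fixed y, x³ = 13·y³ + 12, so a solution requires the RHS to be a perfect cube.
Strategy: iterate y from -30 to 30, compute RHS = 13·y³ + 12, and check whether it is a (positive or negative) perfect cube.
Check small values of y:
  y = 0: RHS = 12 is not a perfect cube.
  y = 1: RHS = 25 is not a perfect cube.
  y = -1: RHS = -1 = (-1)³ ⇒ x = -1 works.
  y = 2: RHS = 116 is not a perfect cube.
  y = -2: RHS = -92 is not a perfect cube.
  y = 3: RHS = 363 is not a perfect cube.
  y = -3: RHS = -339 is not a perfect cube.
Continuing the search up to |y| = 30 finds no further solutions beyond those listed.
Collected solutions: (-1, -1).

Solutions (with |y| ≤ 30): (-1, -1).


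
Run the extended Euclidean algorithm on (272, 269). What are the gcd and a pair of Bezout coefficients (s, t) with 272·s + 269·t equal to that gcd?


Euclidean algorithm on (272, 269) — divide until remainder is 0:
  272 = 1 · 269 + 3
  269 = 89 · 3 + 2
  3 = 1 · 2 + 1
  2 = 2 · 1 + 0
gcd(272, 269) = 1.
Track Bezout coefficients alongside the remainders: start with r₀ = 272 = a·1 + b·0 (s = 1, t = 0) and r₁ = 269 = a·0 + b·1 (s = 0, t = 1); each new remainder r_{k+1} = r_{k-1} − q_k·r_k inherits s_{k+1} = s_{k-1} − q_k·s_k, t_{k+1} = t_{k-1} − q_k·t_k, so r_k = a·s_k + b·t_k at every step:
  q = 1: r = 3, s = 1 − 1·0 = 1, t = 0 − 1·1 = -1  (check: 272·1 + 269·(-1) = 3)
  q = 89: r = 2, s = 0 − 89·1 = -89, t = 1 − 89·(-1) = 90  (check: 272·(-89) + 269·90 = 2)
  q = 1: r = 1, s = 1 − 1·(-89) = 90, t = -1 − 1·90 = -91  (check: 272·90 + 269·(-91) = 1)
The row with r = 1 (the gcd) gives the Bezout coefficients s = 90, t = -91.
Result: 272 · (90) + 269 · (-91) = 1.

gcd(272, 269) = 1; s = 90, t = -91 (check: 272·90 + 269·(-91) = 1).


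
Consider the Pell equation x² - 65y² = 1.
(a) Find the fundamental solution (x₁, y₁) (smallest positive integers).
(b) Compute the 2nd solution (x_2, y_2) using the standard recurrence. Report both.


Step 1: Find the fundamental solution (x₁, y₁) of x² - 65y² = 1.
  Expand √65 as a continued fraction. a₀ = ⌊√65⌋ = 8; iterate m_{k+1} = d_k·a_k − m_k, d_{k+1} = (65 − m_{k+1}²)/d_k, a_{k+1} = ⌊(a₀ + m_{k+1})/d_{k+1}⌋ (starting m₀ = 0, d₀ = 1), with convergents p_k = a_k·p_{k-1} + p_{k-2}, q_k = a_k·q_{k-1} + q_{k-2} (p₋₁ = 1, q₋₁ = 0):
  k = 0: a₀ = 8; p₀/q₀ = 8/1; p₀² − 65·q₀² = 64 − 65 = -1.
  k = 1: m = 8, d = 1, a = ⌊(8 + 8)/1⌋ = 16; p/q = (16·8 + 1)/(16·1 + 0) = 129/16; p² − 65·q² = 16641 − 16640 = 1.
  The first convergent with p² − 65·q² = 1 gives the fundamental solution (x₁, y₁) = (129, 16).
Step 2: Apply the recurrence (x_{n+1}, y_{n+1}) = (x₁x_n + 65y₁y_n, x₁y_n + y₁x_n) repeatedly.
  From (x_1, y_1) = (129, 16): x_2 = 129·129 + 65·16·16 = 33281; y_2 = 129·16 + 16·129 = 4128.
Step 3: Verify x_2² - 65·y_2² = 1107624961 - 1107624960 = 1 (should be 1). ✓

(x_1, y_1) = (129, 16); (x_2, y_2) = (33281, 4128).


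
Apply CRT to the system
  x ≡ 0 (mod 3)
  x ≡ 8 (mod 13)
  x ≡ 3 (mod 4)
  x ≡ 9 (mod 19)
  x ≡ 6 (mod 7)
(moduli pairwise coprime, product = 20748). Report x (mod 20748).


Product of moduli M = 3 · 13 · 4 · 19 · 7 = 20748.
Merge one congruence at a time:
  Start: x ≡ 0 (mod 3).
  Combine with x ≡ 8 (mod 13); new modulus lcm = 39.
    Write x = 0 + 3·t and substitute into x ≡ 8 (mod 13): 3·t ≡ 8 − 0 = 8 (mod 13).
    The inverse of 3 mod 13 is 9 (since 3·9 = 27 = 2·13 + 1), so t ≡ 9·8 = 72 ≡ 7 (mod 13).
    Then x = 0 + 3·7 = 21, valid modulo lcm(3, 13) = 39: x ≡ 21 (mod 39).
  Combine with x ≡ 3 (mod 4); new modulus lcm = 156.
    Write x = 21 + 39·t and substitute into x ≡ 3 (mod 4): 39·t ≡ 3 − 21 = -18 (mod 4).
    Reduce coefficients mod 4: 3·t ≡ 2 (mod 4).
    The inverse of 3 mod 4 is 3 (since 3·3 = 9 = 2·4 + 1), so t ≡ 3·2 = 6 ≡ 2 (mod 4).
    Then x = 21 + 39·2 = 99, valid modulo lcm(39, 4) = 156: x ≡ 99 (mod 156).
  Combine with x ≡ 9 (mod 19); new modulus lcm = 2964.
    Write x = 99 + 156·t and substitute into x ≡ 9 (mod 19): 156·t ≡ 9 − 99 = -90 (mod 19).
    Reduce coefficients mod 19: 4·t ≡ 5 (mod 19).
    The inverse of 4 mod 19 is 5 (since 4·5 = 20 = 1·19 + 1), so t ≡ 5·5 = 25 ≡ 6 (mod 19).
    Then x = 99 + 156·6 = 1035, valid modulo lcm(156, 19) = 2964: x ≡ 1035 (mod 2964).
  Combine with x ≡ 6 (mod 7); new modulus lcm = 20748.
    Write x = 1035 + 2964·t and substitute into x ≡ 6 (mod 7): 2964·t ≡ 6 − 1035 = -1029 (mod 7).
    Reduce coefficients mod 7: 3·t ≡ 0 (mod 7).
    The inverse of 3 mod 7 is 5 (since 3·5 = 15 = 2·7 + 1), so t ≡ 5·0 = 0 ≡ 0 (mod 7).
    Then x = 1035 + 2964·0 = 1035, valid modulo lcm(2964, 7) = 20748: x ≡ 1035 (mod 20748).
Verify against each original: 1035 mod 3 = 0, 1035 mod 13 = 8, 1035 mod 4 = 3, 1035 mod 19 = 9, 1035 mod 7 = 6.

x ≡ 1035 (mod 20748).


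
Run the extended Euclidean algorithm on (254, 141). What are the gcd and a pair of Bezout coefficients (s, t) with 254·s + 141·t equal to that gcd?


Euclidean algorithm on (254, 141) — divide until remainder is 0:
  254 = 1 · 141 + 113
  141 = 1 · 113 + 28
  113 = 4 · 28 + 1
  28 = 28 · 1 + 0
gcd(254, 141) = 1.
Track Bezout coefficients alongside the remainders: start with r₀ = 254 = a·1 + b·0 (s = 1, t = 0) and r₁ = 141 = a·0 + b·1 (s = 0, t = 1); each new remainder r_{k+1} = r_{k-1} − q_k·r_k inherits s_{k+1} = s_{k-1} − q_k·s_k, t_{k+1} = t_{k-1} − q_k·t_k, so r_k = a·s_k + b·t_k at every step:
  q = 1: r = 113, s = 1 − 1·0 = 1, t = 0 − 1·1 = -1  (check: 254·1 + 141·(-1) = 113)
  q = 1: r = 28, s = 0 − 1·1 = -1, t = 1 − 1·(-1) = 2  (check: 254·(-1) + 141·2 = 28)
  q = 4: r = 1, s = 1 − 4·(-1) = 5, t = -1 − 4·2 = -9  (check: 254·5 + 141·(-9) = 1)
The row with r = 1 (the gcd) gives the Bezout coefficients s = 5, t = -9.
Result: 254 · (5) + 141 · (-9) = 1.

gcd(254, 141) = 1; s = 5, t = -9 (check: 254·5 + 141·(-9) = 1).


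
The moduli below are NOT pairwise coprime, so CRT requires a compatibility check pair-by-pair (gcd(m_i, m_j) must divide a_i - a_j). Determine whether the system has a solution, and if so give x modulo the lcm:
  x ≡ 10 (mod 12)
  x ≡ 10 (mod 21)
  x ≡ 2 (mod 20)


Moduli 12, 21, 20 are not pairwise coprime, so CRT works modulo lcm(m_i) when all pairwise compatibility conditions hold.
Pairwise compatibility: gcd(m_i, m_j) must divide a_i - a_j for every pair.
Merge one congruence at a time:
  Start: x ≡ 10 (mod 12).
  Combine with x ≡ 10 (mod 21): gcd(12, 21) = 3; 10 - 10 = 0, which IS divisible by 3, so compatible.
    Write x = 10 + 12·t and substitute into x ≡ 10 (mod 21): 12·t ≡ 10 − 10 = 0 (mod 21).
    Divide the congruence (and modulus) by g = 3: 4·t ≡ 0 (mod 7).
    The inverse of 4 mod 7 is 2 (since 4·2 = 8 = 1·7 + 1), so t ≡ 2·0 = 0 ≡ 0 (mod 7).
    Then x = 10 + 12·0 = 10, valid modulo lcm(12, 21) = 84: x ≡ 10 (mod 84).
  Combine with x ≡ 2 (mod 20): gcd(84, 20) = 4; 2 - 10 = -8, which IS divisible by 4, so compatible.
    Write x = 10 + 84·t and substitute into x ≡ 2 (mod 20): 84·t ≡ 2 − 10 = -8 (mod 20).
    Divide the congruence (and modulus) by g = 4: 21·t ≡ -2 (mod 5).
    Reduce coefficients mod 5: 1·t ≡ 3 (mod 5).
    So t ≡ 3 (mod 5).
    Then x = 10 + 84·3 = 262, valid modulo lcm(84, 20) = 420: x ≡ 262 (mod 420).
Verify: 262 mod 12 = 10, 262 mod 21 = 10, 262 mod 20 = 2.

x ≡ 262 (mod 420).


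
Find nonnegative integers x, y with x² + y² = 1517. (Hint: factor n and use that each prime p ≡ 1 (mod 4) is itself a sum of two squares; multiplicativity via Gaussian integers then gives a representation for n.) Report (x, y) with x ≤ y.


Step 1: Factor n = 1517 = 37 · 41.
Step 2: Check the mod-4 condition on each prime factor: 37 ≡ 1 (mod 4), exponent 1; 41 ≡ 1 (mod 4), exponent 1.
All primes ≡ 3 (mod 4) appear to even exponent (or don't appear), so by the two-squares theorem n IS expressible as a sum of two squares.
Step 3: Build a representation. Here n = 37 · 41 is a product of primes ≡ 1 (mod 4). Each prime p ≡ 1 (mod 4) is itself a sum of two squares; find a² by testing p − a² for a perfect square:
  37: 37 − 1² = 36 = 6² ⇒ 37 = 1² + 6².
  41: 41 − 1² = 40, 41 − 2² = 37, 41 − 3² = 32, 41 − 4² = 25 = 5² ⇒ 41 = 4² + 5².
  Combine using the Brahmagupta–Fibonacci identity (a² + b²)(c² + d²) = (ac − bd)² + (ad + bc)² = (ac + bd)² + (ad − bc)²:
  37 · 41 = 1517: from (1² + 6²)(4² + 5²), take (1·4 − 6·5, 1·5 + 6·4) = (4 − 30, 5 + 24) = (-26, 29); dropping signs (only squares matter) gives (26, 29); check 26² + 29² = 676 + 841 = 1517 ✓.
Step 4: Order so x ≤ y and verify: 26² + 29² = 676 + 841 = 1517 = n. ✓

n = 1517 = 26² + 29² (one valid representation with x ≤ y).


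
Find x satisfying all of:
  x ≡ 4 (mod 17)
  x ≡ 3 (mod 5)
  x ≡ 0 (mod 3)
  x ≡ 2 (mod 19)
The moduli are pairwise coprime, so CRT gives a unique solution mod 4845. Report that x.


Product of moduli M = 17 · 5 · 3 · 19 = 4845.
Merge one congruence at a time:
  Start: x ≡ 4 (mod 17).
  Combine with x ≡ 3 (mod 5); new modulus lcm = 85.
    Write x = 4 + 17·t and substitute into x ≡ 3 (mod 5): 17·t ≡ 3 − 4 = -1 (mod 5).
    Reduce coefficients mod 5: 2·t ≡ 4 (mod 5).
    The inverse of 2 mod 5 is 3 (since 2·3 = 6 = 1·5 + 1), so t ≡ 3·4 = 12 ≡ 2 (mod 5).
    Then x = 4 + 17·2 = 38, valid modulo lcm(17, 5) = 85: x ≡ 38 (mod 85).
  Combine with x ≡ 0 (mod 3); new modulus lcm = 255.
    Write x = 38 + 85·t and substitute into x ≡ 0 (mod 3): 85·t ≡ 0 − 38 = -38 (mod 3).
    Reduce coefficients mod 3: 1·t ≡ 1 (mod 3).
    So t ≡ 1 (mod 3).
    Then x = 38 + 85·1 = 123, valid modulo lcm(85, 3) = 255: x ≡ 123 (mod 255).
  Combine with x ≡ 2 (mod 19); new modulus lcm = 4845.
    Write x = 123 + 255·t and substitute into x ≡ 2 (mod 19): 255·t ≡ 2 − 123 = -121 (mod 19).
    Reduce coefficients mod 19: 8·t ≡ 12 (mod 19).
    The inverse of 8 mod 19 is 12 (since 8·12 = 96 = 5·19 + 1), so t ≡ 12·12 = 144 ≡ 11 (mod 19).
    Then x = 123 + 255·11 = 2928, valid modulo lcm(255, 19) = 4845: x ≡ 2928 (mod 4845).
Verify against each original: 2928 mod 17 = 4, 2928 mod 5 = 3, 2928 mod 3 = 0, 2928 mod 19 = 2.

x ≡ 2928 (mod 4845).


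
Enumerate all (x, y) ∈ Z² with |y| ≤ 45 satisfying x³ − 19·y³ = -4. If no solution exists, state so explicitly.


The equation is x³ - 19y³ = -4. For fixed y, x³ = 19·y³ − 4, so a solution requires the RHS to be a perfect cube.
Strategy: iterate y from -45 to 45, compute RHS = 19·y³ − 4, and check whether it is a (positive or negative) perfect cube.
Check small values of y:
  y = 0: RHS = -4 is not a perfect cube.
  y = 1: RHS = 15 is not a perfect cube.
  y = -1: RHS = -23 is not a perfect cube.
  y = 2: RHS = 148 is not a perfect cube.
  y = -2: RHS = -156 is not a perfect cube.
  y = 3: RHS = 509 is not a perfect cube.
  y = -3: RHS = -517 is not a perfect cube.
Continuing the search up to |y| = 45 finds no solutions either.
No (x, y) in the scanned range satisfies the equation.

No integer solutions with |y| ≤ 45.


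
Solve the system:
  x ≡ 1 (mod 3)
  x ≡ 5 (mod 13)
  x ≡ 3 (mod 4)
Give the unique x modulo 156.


Moduli 3, 13, 4 are pairwise coprime; by CRT there is a unique solution modulo M = 3 · 13 · 4 = 156.
Solve pairwise, accumulating the modulus:
  Start with x ≡ 1 (mod 3).
  Combine with x ≡ 5 (mod 13): since gcd(3, 13) = 1, we get a unique residue mod 39.
    Write x = 1 + 3·t and substitute into x ≡ 5 (mod 13): 3·t ≡ 5 − 1 = 4 (mod 13).
    The inverse of 3 mod 13 is 9 (since 3·9 = 27 = 2·13 + 1), so t ≡ 9·4 = 36 ≡ 10 (mod 13).
    Then x = 1 + 3·10 = 31, valid modulo lcm(3, 13) = 39: x ≡ 31 (mod 39).
  Combine with x ≡ 3 (mod 4): since gcd(39, 4) = 1, we get a unique residue mod 156.
    Write x = 31 + 39·t and substitute into x ≡ 3 (mod 4): 39·t ≡ 3 − 31 = -28 (mod 4).
    Reduce coefficients mod 4: 3·t ≡ 0 (mod 4).
    The inverse of 3 mod 4 is 3 (since 3·3 = 9 = 2·4 + 1), so t ≡ 3·0 = 0 ≡ 0 (mod 4).
    Then x = 31 + 39·0 = 31, valid modulo lcm(39, 4) = 156: x ≡ 31 (mod 156).
Verify: 31 mod 3 = 1 ✓, 31 mod 13 = 5 ✓, 31 mod 4 = 3 ✓.

x ≡ 31 (mod 156).


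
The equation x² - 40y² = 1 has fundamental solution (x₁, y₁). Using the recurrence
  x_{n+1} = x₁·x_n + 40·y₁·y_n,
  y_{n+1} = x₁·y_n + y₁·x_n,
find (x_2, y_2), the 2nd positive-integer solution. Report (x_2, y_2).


Step 1: Find the fundamental solution (x₁, y₁) of x² - 40y² = 1.
  Expand √40 as a continued fraction. a₀ = ⌊√40⌋ = 6; iterate m_{k+1} = d_k·a_k − m_k, d_{k+1} = (40 − m_{k+1}²)/d_k, a_{k+1} = ⌊(a₀ + m_{k+1})/d_{k+1}⌋ (starting m₀ = 0, d₀ = 1), with convergents p_k = a_k·p_{k-1} + p_{k-2}, q_k = a_k·q_{k-1} + q_{k-2} (p₋₁ = 1, q₋₁ = 0):
  k = 0: a₀ = 6; p₀/q₀ = 6/1; p₀² − 40·q₀² = 36 − 40 = -4.
  k = 1: m = 6, d = 4, a = ⌊(6 + 6)/4⌋ = 3; p/q = (3·6 + 1)/(3·1 + 0) = 19/3; p² − 40·q² = 361 − 360 = 1.
  The first convergent with p² − 40·q² = 1 gives the fundamental solution (x₁, y₁) = (19, 3).
Step 2: Apply the recurrence (x_{n+1}, y_{n+1}) = (x₁x_n + 40y₁y_n, x₁y_n + y₁x_n) repeatedly.
  From (x_1, y_1) = (19, 3): x_2 = 19·19 + 40·3·3 = 721; y_2 = 19·3 + 3·19 = 114.
Step 3: Verify x_2² - 40·y_2² = 519841 - 519840 = 1 (should be 1). ✓

(x_1, y_1) = (19, 3); (x_2, y_2) = (721, 114).


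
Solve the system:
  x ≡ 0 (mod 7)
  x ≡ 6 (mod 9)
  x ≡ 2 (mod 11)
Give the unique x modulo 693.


Moduli 7, 9, 11 are pairwise coprime; by CRT there is a unique solution modulo M = 7 · 9 · 11 = 693.
Solve pairwise, accumulating the modulus:
  Start with x ≡ 0 (mod 7).
  Combine with x ≡ 6 (mod 9): since gcd(7, 9) = 1, we get a unique residue mod 63.
    Write x = 0 + 7·t and substitute into x ≡ 6 (mod 9): 7·t ≡ 6 − 0 = 6 (mod 9).
    The inverse of 7 mod 9 is 4 (since 7·4 = 28 = 3·9 + 1), so t ≡ 4·6 = 24 ≡ 6 (mod 9).
    Then x = 0 + 7·6 = 42, valid modulo lcm(7, 9) = 63: x ≡ 42 (mod 63).
  Combine with x ≡ 2 (mod 11): since gcd(63, 11) = 1, we get a unique residue mod 693.
    Write x = 42 + 63·t and substitute into x ≡ 2 (mod 11): 63·t ≡ 2 − 42 = -40 (mod 11).
    Reduce coefficients mod 11: 8·t ≡ 4 (mod 11).
    The inverse of 8 mod 11 is 7 (since 8·7 = 56 = 5·11 + 1), so t ≡ 7·4 = 28 ≡ 6 (mod 11).
    Then x = 42 + 63·6 = 420, valid modulo lcm(63, 11) = 693: x ≡ 420 (mod 693).
Verify: 420 mod 7 = 0 ✓, 420 mod 9 = 6 ✓, 420 mod 11 = 2 ✓.

x ≡ 420 (mod 693).


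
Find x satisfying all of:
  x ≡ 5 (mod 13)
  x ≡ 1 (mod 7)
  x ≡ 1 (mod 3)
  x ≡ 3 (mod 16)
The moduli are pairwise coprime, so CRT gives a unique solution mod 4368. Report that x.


Product of moduli M = 13 · 7 · 3 · 16 = 4368.
Merge one congruence at a time:
  Start: x ≡ 5 (mod 13).
  Combine with x ≡ 1 (mod 7); new modulus lcm = 91.
    Write x = 5 + 13·t and substitute into x ≡ 1 (mod 7): 13·t ≡ 1 − 5 = -4 (mod 7).
    Reduce coefficients mod 7: 6·t ≡ 3 (mod 7).
    The inverse of 6 mod 7 is 6 (since 6·6 = 36 = 5·7 + 1), so t ≡ 6·3 = 18 ≡ 4 (mod 7).
    Then x = 5 + 13·4 = 57, valid modulo lcm(13, 7) = 91: x ≡ 57 (mod 91).
  Combine with x ≡ 1 (mod 3); new modulus lcm = 273.
    Write x = 57 + 91·t and substitute into x ≡ 1 (mod 3): 91·t ≡ 1 − 57 = -56 (mod 3).
    Reduce coefficients mod 3: 1·t ≡ 1 (mod 3).
    So t ≡ 1 (mod 3).
    Then x = 57 + 91·1 = 148, valid modulo lcm(91, 3) = 273: x ≡ 148 (mod 273).
  Combine with x ≡ 3 (mod 16); new modulus lcm = 4368.
    Write x = 148 + 273·t and substitute into x ≡ 3 (mod 16): 273·t ≡ 3 − 148 = -145 (mod 16).
    Reduce coefficients mod 16: 1·t ≡ 15 (mod 16).
    So t ≡ 15 (mod 16).
    Then x = 148 + 273·15 = 4243, valid modulo lcm(273, 16) = 4368: x ≡ 4243 (mod 4368).
Verify against each original: 4243 mod 13 = 5, 4243 mod 7 = 1, 4243 mod 3 = 1, 4243 mod 16 = 3.

x ≡ 4243 (mod 4368).


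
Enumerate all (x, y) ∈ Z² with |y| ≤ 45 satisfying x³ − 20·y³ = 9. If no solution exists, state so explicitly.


The equation is x³ - 20y³ = 9. For fixed y, x³ = 20·y³ + 9, so a solution requires the RHS to be a perfect cube.
Strategy: iterate y from -45 to 45, compute RHS = 20·y³ + 9, and check whether it is a (positive or negative) perfect cube.
Check small values of y:
  y = 0: RHS = 9 is not a perfect cube.
  y = 1: RHS = 29 is not a perfect cube.
  y = -1: RHS = -11 is not a perfect cube.
  y = 2: RHS = 169 is not a perfect cube.
  y = -2: RHS = -151 is not a perfect cube.
  y = 3: RHS = 549 is not a perfect cube.
  y = -3: RHS = -531 is not a perfect cube.
Continuing the search up to |y| = 45 finds no solutions either.
No (x, y) in the scanned range satisfies the equation.

No integer solutions with |y| ≤ 45.


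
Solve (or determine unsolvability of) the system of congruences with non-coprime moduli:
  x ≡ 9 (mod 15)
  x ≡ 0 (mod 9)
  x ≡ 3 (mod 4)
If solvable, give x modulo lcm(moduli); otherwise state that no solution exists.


Moduli 15, 9, 4 are not pairwise coprime, so CRT works modulo lcm(m_i) when all pairwise compatibility conditions hold.
Pairwise compatibility: gcd(m_i, m_j) must divide a_i - a_j for every pair.
Merge one congruence at a time:
  Start: x ≡ 9 (mod 15).
  Combine with x ≡ 0 (mod 9): gcd(15, 9) = 3; 0 - 9 = -9, which IS divisible by 3, so compatible.
    Write x = 9 + 15·t and substitute into x ≡ 0 (mod 9): 15·t ≡ 0 − 9 = -9 (mod 9).
    Divide the congruence (and modulus) by g = 3: 5·t ≡ -3 (mod 3).
    Reduce coefficients mod 3: 2·t ≡ 0 (mod 3).
    The inverse of 2 mod 3 is 2 (since 2·2 = 4 = 1·3 + 1), so t ≡ 2·0 = 0 ≡ 0 (mod 3).
    Then x = 9 + 15·0 = 9, valid modulo lcm(15, 9) = 45: x ≡ 9 (mod 45).
  Combine with x ≡ 3 (mod 4): gcd(45, 4) = 1; 3 - 9 = -6, which IS divisible by 1, so compatible.
    Write x = 9 + 45·t and substitute into x ≡ 3 (mod 4): 45·t ≡ 3 − 9 = -6 (mod 4).
    Reduce coefficients mod 4: 1·t ≡ 2 (mod 4).
    So t ≡ 2 (mod 4).
    Then x = 9 + 45·2 = 99, valid modulo lcm(45, 4) = 180: x ≡ 99 (mod 180).
Verify: 99 mod 15 = 9, 99 mod 9 = 0, 99 mod 4 = 3.

x ≡ 99 (mod 180).
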